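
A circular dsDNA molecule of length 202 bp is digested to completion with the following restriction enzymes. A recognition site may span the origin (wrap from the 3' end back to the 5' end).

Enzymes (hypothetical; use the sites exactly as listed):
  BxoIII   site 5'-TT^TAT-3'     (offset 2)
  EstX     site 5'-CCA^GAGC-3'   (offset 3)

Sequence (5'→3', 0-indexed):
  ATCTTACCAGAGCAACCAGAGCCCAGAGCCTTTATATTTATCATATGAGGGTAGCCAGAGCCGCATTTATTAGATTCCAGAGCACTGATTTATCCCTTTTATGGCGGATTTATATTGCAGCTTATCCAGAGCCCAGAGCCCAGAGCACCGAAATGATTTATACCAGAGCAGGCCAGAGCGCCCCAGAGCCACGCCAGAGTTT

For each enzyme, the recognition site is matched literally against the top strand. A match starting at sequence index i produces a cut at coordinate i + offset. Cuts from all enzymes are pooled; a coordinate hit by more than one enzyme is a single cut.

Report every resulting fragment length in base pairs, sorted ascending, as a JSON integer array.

Per-enzyme occurrences:
  BxoIII TTTAT/2: at [30, 36, 65, 88, 97, 108, 156, 199] ⇒ [32, 38, 67, 90, 99, 110, 158, 201]
  EstX CCAGAGC/3: at [6, 15, 22, 54, 76, 125, 132, 139, 162, 172, 182] ⇒ [9, 18, 25, 57, 79, 128, 135, 142, 165, 175, 185]

Pooled cuts: [9, 18, 25, 32, 38, 57, 67, 79, 90, 99, 110, 128, 135, 142, 158, 165, 175, 185, 201]

Fragment lengths:
  9→18: 9 bp
  18→25: 7 bp
  25→32: 7 bp
  32→38: 6 bp
  38→57: 19 bp
  57→67: 10 bp
  67→79: 12 bp
  79→90: 11 bp
  90→99: 9 bp
  99→110: 11 bp
  110→128: 18 bp
  128→135: 7 bp
  135→142: 7 bp
  142→158: 16 bp
  158→165: 7 bp
  165→175: 10 bp
  175→185: 10 bp
  185→201: 16 bp
  201→9 (wrap): 202-201+9 = 10 bp

[6,7,7,7,7,7,9,9,10,10,10,10,11,11,12,16,16,18,19]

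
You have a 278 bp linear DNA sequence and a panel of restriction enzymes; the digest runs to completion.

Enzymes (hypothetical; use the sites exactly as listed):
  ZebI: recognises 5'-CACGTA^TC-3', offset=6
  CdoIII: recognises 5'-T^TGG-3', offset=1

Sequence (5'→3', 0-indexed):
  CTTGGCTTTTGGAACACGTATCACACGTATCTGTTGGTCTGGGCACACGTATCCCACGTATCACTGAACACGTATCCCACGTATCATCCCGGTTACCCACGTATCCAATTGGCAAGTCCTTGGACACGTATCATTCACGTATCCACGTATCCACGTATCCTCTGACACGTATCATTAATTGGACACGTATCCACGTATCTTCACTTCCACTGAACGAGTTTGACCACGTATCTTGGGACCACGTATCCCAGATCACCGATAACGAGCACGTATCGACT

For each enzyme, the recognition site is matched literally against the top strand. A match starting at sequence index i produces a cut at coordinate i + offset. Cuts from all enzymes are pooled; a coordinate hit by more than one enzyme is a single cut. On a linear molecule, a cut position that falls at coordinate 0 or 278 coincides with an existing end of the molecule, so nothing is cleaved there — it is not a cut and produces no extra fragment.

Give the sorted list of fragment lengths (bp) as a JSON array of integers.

[2,3,5,6,6,7,8,8,8,8,9,9,9,10,10,11,11,11,12,14,14,17,20,27,33]

Scan for sites:
  ZebI (CACGTATC, off=6): starts [14, 23, 45, 54, 68, 77, 97, 124, 135, 143, 151, 165, 183, 191, 224, 239, 266] → cuts [20, 29, 51, 60, 74, 83, 103, 130, 141, 149, 157, 171, 189, 197, 230, 245, 272]
  CdoIII (TTGG, off=1): starts [1, 8, 33, 108, 119, 178, 232] → cuts [2, 9, 34, 109, 120, 179, 233]

Pooled cuts: [2, 9, 20, 29, 34, 51, 60, 74, 83, 103, 109, 120, 130, 141, 149, 157, 171, 179, 189, 197, 230, 233, 245, 272]

Fragment lengths:
  [0,2): 2 bp
  [2,9): 7 bp
  [9,20): 11 bp
  [20,29): 9 bp
  [29,34): 5 bp
  [34,51): 17 bp
  [51,60): 9 bp
  [60,74): 14 bp
  [74,83): 9 bp
  [83,103): 20 bp
  [103,109): 6 bp
  [109,120): 11 bp
  [120,130): 10 bp
  [130,141): 11 bp
  [141,149): 8 bp
  [149,157): 8 bp
  [157,171): 14 bp
  [171,179): 8 bp
  [179,189): 10 bp
  [189,197): 8 bp
  [197,230): 33 bp
  [230,233): 3 bp
  [233,245): 12 bp
  [245,272): 27 bp
  [272,278): 6 bp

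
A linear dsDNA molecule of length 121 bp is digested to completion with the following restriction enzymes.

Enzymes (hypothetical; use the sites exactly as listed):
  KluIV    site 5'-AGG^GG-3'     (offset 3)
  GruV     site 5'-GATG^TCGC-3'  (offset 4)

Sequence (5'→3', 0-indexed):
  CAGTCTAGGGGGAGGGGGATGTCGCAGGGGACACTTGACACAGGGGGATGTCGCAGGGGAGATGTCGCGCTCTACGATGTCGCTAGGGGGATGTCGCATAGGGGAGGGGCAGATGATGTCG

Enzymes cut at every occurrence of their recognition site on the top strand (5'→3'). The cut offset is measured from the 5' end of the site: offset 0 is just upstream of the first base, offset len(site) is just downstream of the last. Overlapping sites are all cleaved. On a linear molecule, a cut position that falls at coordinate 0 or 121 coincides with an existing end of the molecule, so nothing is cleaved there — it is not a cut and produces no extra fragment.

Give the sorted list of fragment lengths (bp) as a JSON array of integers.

Scan for sites:
  KluIV AGGGG/3: at [6, 12, 25, 41, 54, 84, 99, 104] ⇒ [9, 15, 28, 44, 57, 87, 102, 107]
  GruV GATGTCGC/4: at [17, 46, 60, 75, 89] ⇒ [21, 50, 64, 79, 93]

All cut coordinates (distinct, sorted): [9, 15, 21, 28, 44, 50, 57, 64, 79, 87, 93, 102, 107]

Fragment lengths:
  [0,9): 9 bp
  [9,15): 6 bp
  [15,21): 6 bp
  [21,28): 7 bp
  [28,44): 16 bp
  [44,50): 6 bp
  [50,57): 7 bp
  [57,64): 7 bp
  [64,79): 15 bp
  [79,87): 8 bp
  [87,93): 6 bp
  [93,102): 9 bp
  [102,107): 5 bp
  [107,121): 14 bp

[5,6,6,6,6,7,7,7,8,9,9,14,15,16]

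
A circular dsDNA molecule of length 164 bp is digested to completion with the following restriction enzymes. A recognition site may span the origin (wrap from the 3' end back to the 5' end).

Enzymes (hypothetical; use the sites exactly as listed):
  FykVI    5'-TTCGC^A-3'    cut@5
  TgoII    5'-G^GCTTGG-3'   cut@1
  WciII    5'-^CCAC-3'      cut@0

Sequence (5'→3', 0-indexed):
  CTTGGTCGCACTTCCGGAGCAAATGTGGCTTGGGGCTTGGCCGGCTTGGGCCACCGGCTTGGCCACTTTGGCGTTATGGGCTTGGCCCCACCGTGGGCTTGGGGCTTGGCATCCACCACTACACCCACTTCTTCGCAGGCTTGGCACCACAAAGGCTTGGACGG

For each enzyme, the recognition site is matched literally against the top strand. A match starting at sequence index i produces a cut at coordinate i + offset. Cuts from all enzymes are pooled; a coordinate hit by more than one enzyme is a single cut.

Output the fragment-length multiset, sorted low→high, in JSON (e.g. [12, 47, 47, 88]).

[2,3,6,6,7,7,7,8,8,8,9,9,9,9,9,12,17,28]

Site scan:
  FykVI (TTCGCA, off=5): starts [131] → cuts [136]
  TgoII (GGCTTGG, off=1): starts [26, 33, 42, 55, 78, 95, 102, 137, 153, 162] → cuts [27, 34, 43, 56, 79, 96, 103, 138, 154, 163]
  WciII (CCAC, off=0): starts [50, 62, 87, 112, 115, 124, 146] → cuts [50, 62, 87, 112, 115, 124, 146]

Pooled cuts: [27, 34, 43, 50, 56, 62, 79, 87, 96, 103, 112, 115, 124, 136, 138, 146, 154, 163]

Fragments:
  27→34: 7 bp
  34→43: 9 bp
  43→50: 7 bp
  50→56: 6 bp
  56→62: 6 bp
  62→79: 17 bp
  79→87: 8 bp
  87→96: 9 bp
  96→103: 7 bp
  103→112: 9 bp
  112→115: 3 bp
  115→124: 9 bp
  124→136: 12 bp
  136→138: 2 bp
  138→146: 8 bp
  146→154: 8 bp
  154→163: 9 bp
  163→27 (wrap): 164-163+27 = 28 bp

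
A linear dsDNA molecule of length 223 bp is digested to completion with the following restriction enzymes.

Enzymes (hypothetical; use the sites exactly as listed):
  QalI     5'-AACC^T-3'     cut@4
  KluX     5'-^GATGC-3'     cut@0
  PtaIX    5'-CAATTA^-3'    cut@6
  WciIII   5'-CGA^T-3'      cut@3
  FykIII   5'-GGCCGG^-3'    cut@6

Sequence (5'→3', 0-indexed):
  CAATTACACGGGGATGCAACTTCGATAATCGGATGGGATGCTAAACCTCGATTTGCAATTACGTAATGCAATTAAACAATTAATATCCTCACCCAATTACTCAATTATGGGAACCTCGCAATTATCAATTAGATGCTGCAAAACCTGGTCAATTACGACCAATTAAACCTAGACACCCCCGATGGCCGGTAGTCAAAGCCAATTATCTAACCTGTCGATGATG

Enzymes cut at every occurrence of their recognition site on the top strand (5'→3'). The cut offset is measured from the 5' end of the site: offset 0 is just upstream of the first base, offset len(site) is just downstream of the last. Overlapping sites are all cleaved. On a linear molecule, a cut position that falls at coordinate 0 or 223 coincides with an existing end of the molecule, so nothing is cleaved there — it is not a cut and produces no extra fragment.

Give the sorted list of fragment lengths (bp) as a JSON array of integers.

Site scan:
  QalI (AACCT, off=4): starts [43, 111, 141, 165, 208] → cuts [47, 115, 145, 169, 212]
  KluX (GATGC, off=0): starts [12, 36, 131] → cuts [12, 36, 131]
  PtaIX (CAATTA, off=6): starts [0, 55, 68, 76, 93, 101, 118, 125, 149, 159, 199] → cuts [6, 61, 74, 82, 99, 107, 124, 131, 155, 165, 205]
  WciIII (CGAT, off=3): starts [22, 48, 179, 215] → cuts [25, 51, 182, 218]
  FykIII (GGCCGG, off=6): starts [183] → cuts [189]

Pooled cuts: [6, 12, 25, 36, 47, 51, 61, 74, 82, 99, 107, 115, 124, 131, 145, 155, 165, 169, 182, 189, 205, 212, 218]

Fragments:
  [0,6): 6 bp
  [6,12): 6 bp
  [12,25): 13 bp
  [25,36): 11 bp
  [36,47): 11 bp
  [47,51): 4 bp
  [51,61): 10 bp
  [61,74): 13 bp
  [74,82): 8 bp
  [82,99): 17 bp
  [99,107): 8 bp
  [107,115): 8 bp
  [115,124): 9 bp
  [124,131): 7 bp
  [131,145): 14 bp
  [145,155): 10 bp
  [155,165): 10 bp
  [165,169): 4 bp
  [169,182): 13 bp
  [182,189): 7 bp
  [189,205): 16 bp
  [205,212): 7 bp
  [212,218): 6 bp
  [218,223): 5 bp

[4,4,5,6,6,6,7,7,7,8,8,8,9,10,10,10,11,11,13,13,13,14,16,17]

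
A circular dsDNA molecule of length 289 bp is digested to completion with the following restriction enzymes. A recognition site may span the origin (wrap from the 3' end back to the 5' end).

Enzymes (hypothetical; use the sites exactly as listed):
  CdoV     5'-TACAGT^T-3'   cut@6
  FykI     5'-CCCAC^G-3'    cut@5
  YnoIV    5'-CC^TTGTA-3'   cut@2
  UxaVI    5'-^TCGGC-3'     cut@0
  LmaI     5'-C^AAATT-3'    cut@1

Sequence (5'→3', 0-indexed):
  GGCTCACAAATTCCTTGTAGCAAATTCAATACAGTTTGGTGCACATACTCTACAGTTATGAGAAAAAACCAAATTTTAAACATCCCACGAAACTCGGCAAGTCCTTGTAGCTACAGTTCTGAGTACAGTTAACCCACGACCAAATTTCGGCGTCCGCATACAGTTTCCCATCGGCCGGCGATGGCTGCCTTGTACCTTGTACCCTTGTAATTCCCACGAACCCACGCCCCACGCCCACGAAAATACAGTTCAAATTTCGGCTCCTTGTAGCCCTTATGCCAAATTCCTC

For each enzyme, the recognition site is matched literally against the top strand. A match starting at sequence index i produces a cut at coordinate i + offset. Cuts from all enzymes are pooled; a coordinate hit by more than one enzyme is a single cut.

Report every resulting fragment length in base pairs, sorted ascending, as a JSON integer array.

[2,4,5,5,5,6,6,7,7,7,7,7,8,8,8,8,9,11,11,12,13,13,14,14,16,18,18,19,21]

Per-enzyme occurrences:
  CdoV TACAGTT/6: at [29, 50, 111, 123, 158, 243] ⇒ [35, 56, 117, 129, 164, 249]
  FykI CCCACG/5: at [83, 132, 212, 220, 227, 233] ⇒ [88, 137, 217, 225, 232, 238]
  YnoIV CCTTGTA/2: at [12, 102, 187, 194, 202, 262] ⇒ [14, 104, 189, 196, 204, 264]
  UxaVI TCGGC/0: at [93, 146, 170, 256, 287] ⇒ [93, 146, 170, 256, 287]
  LmaI CAAATT/1: at [6, 20, 69, 140, 250, 279] ⇒ [7, 21, 70, 141, 251, 280]

Pooled cuts: [7, 14, 21, 35, 56, 70, 88, 93, 104, 117, 129, 137, 141, 146, 164, 170, 189, 196, 204, 217, 225, 232, 238, 249, 251, 256, 264, 280, 287]

Fragments:
  7→14: 7 bp
  14→21: 7 bp
  21→35: 14 bp
  35→56: 21 bp
  56→70: 14 bp
  70→88: 18 bp
  88→93: 5 bp
  93→104: 11 bp
  104→117: 13 bp
  117→129: 12 bp
  129→137: 8 bp
  137→141: 4 bp
  141→146: 5 bp
  146→164: 18 bp
  164→170: 6 bp
  170→189: 19 bp
  189→196: 7 bp
  196→204: 8 bp
  204→217: 13 bp
  217→225: 8 bp
  225→232: 7 bp
  232→238: 6 bp
  238→249: 11 bp
  249→251: 2 bp
  251→256: 5 bp
  256→264: 8 bp
  264→280: 16 bp
  280→287: 7 bp
  287→7 (wrap): 289-287+7 = 9 bp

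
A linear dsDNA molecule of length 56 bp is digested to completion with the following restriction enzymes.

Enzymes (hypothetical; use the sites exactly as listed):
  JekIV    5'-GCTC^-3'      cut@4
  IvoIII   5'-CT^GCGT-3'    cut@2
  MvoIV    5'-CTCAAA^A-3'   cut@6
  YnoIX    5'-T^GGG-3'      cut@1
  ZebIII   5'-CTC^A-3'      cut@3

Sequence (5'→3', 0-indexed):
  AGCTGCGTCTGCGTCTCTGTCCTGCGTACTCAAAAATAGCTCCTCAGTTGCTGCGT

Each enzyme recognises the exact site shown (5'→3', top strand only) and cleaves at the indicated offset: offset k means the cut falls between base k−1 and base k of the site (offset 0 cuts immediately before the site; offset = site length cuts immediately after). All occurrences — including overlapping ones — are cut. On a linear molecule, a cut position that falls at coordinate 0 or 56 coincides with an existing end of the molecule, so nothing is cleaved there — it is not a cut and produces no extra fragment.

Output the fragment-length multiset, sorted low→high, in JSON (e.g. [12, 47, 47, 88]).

Site scan:
  JekIV GCTC/4: at [38] ⇒ [42]
  IvoIII CTGCGT/2: at [2, 8, 21, 50] ⇒ [4, 10, 23, 52]
  MvoIV CTCAAAA/6: at [28] ⇒ [34]
  YnoIX (TGGG, off=1): no sites
  ZebIII CTCA/3: at [28, 42] ⇒ [31, 45]

Pooled cuts: [4, 10, 23, 31, 34, 42, 45, 52]

Fragments:
  [0,4): 4 bp
  [4,10): 6 bp
  [10,23): 13 bp
  [23,31): 8 bp
  [31,34): 3 bp
  [34,42): 8 bp
  [42,45): 3 bp
  [45,52): 7 bp
  [52,56): 4 bp

[3,3,4,4,6,7,8,8,13]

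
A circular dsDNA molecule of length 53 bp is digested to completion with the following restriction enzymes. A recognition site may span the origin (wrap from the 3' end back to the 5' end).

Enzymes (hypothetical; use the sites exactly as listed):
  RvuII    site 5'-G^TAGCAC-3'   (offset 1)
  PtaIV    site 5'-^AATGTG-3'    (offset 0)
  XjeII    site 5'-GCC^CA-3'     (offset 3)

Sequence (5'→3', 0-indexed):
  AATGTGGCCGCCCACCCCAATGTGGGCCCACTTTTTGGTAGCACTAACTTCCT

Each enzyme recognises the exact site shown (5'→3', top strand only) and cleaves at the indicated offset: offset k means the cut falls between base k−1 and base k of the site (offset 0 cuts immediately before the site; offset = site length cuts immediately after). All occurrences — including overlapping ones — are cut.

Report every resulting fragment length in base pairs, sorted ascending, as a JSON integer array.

[6,10,10,12,15]

Site scan:
  RvuII GTAGCAC/1: at [37] ⇒ [38]
  PtaIV AATGTG/0: at [0, 18] ⇒ [0, 18]
  XjeII GCCCA/3: at [9, 25] ⇒ [12, 28]

All cut coordinates (distinct, sorted): [0, 12, 18, 28, 38]

Fragment lengths:
  0→12: 12 bp
  12→18: 6 bp
  18→28: 10 bp
  28→38: 10 bp
  38→0 (wrap): 53-38+0 = 15 bp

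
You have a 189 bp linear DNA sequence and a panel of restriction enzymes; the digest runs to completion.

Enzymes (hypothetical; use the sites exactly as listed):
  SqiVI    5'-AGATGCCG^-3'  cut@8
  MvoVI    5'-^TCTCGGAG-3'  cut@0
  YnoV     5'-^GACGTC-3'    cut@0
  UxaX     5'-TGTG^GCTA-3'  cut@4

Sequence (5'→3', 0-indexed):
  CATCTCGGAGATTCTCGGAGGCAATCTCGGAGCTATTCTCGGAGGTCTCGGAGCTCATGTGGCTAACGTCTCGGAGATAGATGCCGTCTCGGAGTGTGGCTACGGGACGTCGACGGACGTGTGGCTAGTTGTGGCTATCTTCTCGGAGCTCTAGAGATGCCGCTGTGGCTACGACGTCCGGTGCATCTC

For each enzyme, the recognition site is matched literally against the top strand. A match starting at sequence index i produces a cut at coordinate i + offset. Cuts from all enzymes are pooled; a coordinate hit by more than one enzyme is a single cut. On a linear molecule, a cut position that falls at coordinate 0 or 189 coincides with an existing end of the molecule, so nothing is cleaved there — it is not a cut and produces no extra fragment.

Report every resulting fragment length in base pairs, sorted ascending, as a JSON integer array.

Site scan:
  SqiVI AGATGCCG/8: at [78, 154] ⇒ [86, 162]
  MvoVI TCTCGGAG/0: at [2, 12, 24, 36, 45, 68, 86, 140] ⇒ [2, 12, 24, 36, 45, 68, 86, 140]
  YnoV GACGTC/0: at [105, 172] ⇒ [105, 172]
  UxaX TGTGGCTA/4: at [57, 94, 119, 129, 163] ⇒ [61, 98, 123, 133, 167]

All cut coordinates (distinct, sorted): [2, 12, 24, 36, 45, 61, 68, 86, 98, 105, 123, 133, 140, 162, 167, 172]

Fragments:
  [0,2): 2 bp
  [2,12): 10 bp
  [12,24): 12 bp
  [24,36): 12 bp
  [36,45): 9 bp
  [45,61): 16 bp
  [61,68): 7 bp
  [68,86): 18 bp
  [86,98): 12 bp
  [98,105): 7 bp
  [105,123): 18 bp
  [123,133): 10 bp
  [133,140): 7 bp
  [140,162): 22 bp
  [162,167): 5 bp
  [167,172): 5 bp
  [172,189): 17 bp

[2,5,5,7,7,7,9,10,10,12,12,12,16,17,18,18,22]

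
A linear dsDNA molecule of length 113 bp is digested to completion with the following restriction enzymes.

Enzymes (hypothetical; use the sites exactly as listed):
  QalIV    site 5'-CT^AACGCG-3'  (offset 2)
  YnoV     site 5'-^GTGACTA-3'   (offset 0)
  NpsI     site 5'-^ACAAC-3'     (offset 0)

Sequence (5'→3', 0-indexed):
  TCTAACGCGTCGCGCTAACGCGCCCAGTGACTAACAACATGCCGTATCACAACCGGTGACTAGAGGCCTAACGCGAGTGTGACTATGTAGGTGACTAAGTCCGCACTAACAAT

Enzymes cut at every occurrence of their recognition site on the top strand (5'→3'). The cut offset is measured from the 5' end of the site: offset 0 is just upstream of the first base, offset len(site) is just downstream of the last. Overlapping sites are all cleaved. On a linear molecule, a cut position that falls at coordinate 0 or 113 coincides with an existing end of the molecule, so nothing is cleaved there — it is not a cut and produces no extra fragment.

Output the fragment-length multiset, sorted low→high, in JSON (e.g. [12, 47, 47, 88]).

Scan for sites:
  QalIV CTAACGCG/2: at [1, 14, 67] ⇒ [3, 16, 69]
  YnoV GTGACTA/0: at [26, 55, 78, 90] ⇒ [26, 55, 78, 90]
  NpsI ACAAC/0: at [33, 48] ⇒ [33, 48]

All cut coordinates (distinct, sorted): [3, 16, 26, 33, 48, 55, 69, 78, 90]

Fragment lengths:
  [0,3): 3 bp
  [3,16): 13 bp
  [16,26): 10 bp
  [26,33): 7 bp
  [33,48): 15 bp
  [48,55): 7 bp
  [55,69): 14 bp
  [69,78): 9 bp
  [78,90): 12 bp
  [90,113): 23 bp

[3,7,7,9,10,12,13,14,15,23]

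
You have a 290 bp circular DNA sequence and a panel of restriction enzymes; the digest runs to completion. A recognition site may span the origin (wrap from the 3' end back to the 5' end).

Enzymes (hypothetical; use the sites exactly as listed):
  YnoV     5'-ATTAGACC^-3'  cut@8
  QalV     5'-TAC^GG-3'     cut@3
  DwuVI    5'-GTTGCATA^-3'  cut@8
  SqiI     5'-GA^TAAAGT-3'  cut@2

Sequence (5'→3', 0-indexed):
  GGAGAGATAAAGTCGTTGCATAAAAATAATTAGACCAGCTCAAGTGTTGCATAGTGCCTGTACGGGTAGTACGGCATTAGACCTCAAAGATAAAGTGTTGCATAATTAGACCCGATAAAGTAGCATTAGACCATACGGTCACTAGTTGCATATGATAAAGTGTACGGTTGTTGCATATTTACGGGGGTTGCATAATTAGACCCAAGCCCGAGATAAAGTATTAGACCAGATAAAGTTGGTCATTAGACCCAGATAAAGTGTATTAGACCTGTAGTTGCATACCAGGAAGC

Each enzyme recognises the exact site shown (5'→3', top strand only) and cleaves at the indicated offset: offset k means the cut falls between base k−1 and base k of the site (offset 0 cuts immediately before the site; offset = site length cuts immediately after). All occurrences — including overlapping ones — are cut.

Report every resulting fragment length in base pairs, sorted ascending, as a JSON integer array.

Per-enzyme occurrences:
  YnoV ATTAGACC/8: at [28, 75, 104, 124, 194, 219, 241, 261] ⇒ [36, 83, 112, 132, 202, 227, 249, 269]
  QalV TACGG/3: at [60, 69, 133, 162, 179] ⇒ [63, 72, 136, 165, 182]
  DwuVI GTTGCATA/8: at [14, 45, 96, 144, 169, 186, 273] ⇒ [22, 53, 104, 152, 177, 194, 281]
  SqiI GATAAAGT/2: at [5, 88, 113, 153, 211, 228, 251] ⇒ [7, 90, 115, 155, 213, 230, 253]

Pooled cuts: [7, 22, 36, 53, 63, 72, 83, 90, 104, 112, 115, 132, 136, 152, 155, 165, 177, 182, 194, 202, 213, 227, 230, 249, 253, 269, 281]

Fragments:
  7→22: 15 bp
  22→36: 14 bp
  36→53: 17 bp
  53→63: 10 bp
  63→72: 9 bp
  72→83: 11 bp
  83→90: 7 bp
  90→104: 14 bp
  104→112: 8 bp
  112→115: 3 bp
  115→132: 17 bp
  132→136: 4 bp
  136→152: 16 bp
  152→155: 3 bp
  155→165: 10 bp
  165→177: 12 bp
  177→182: 5 bp
  182→194: 12 bp
  194→202: 8 bp
  202→213: 11 bp
  213→227: 14 bp
  227→230: 3 bp
  230→249: 19 bp
  249→253: 4 bp
  253→269: 16 bp
  269→281: 12 bp
  281→7 (wrap): 290-281+7 = 16 bp

[3,3,3,4,4,5,7,8,8,9,10,10,11,11,12,12,12,14,14,14,15,16,16,16,17,17,19]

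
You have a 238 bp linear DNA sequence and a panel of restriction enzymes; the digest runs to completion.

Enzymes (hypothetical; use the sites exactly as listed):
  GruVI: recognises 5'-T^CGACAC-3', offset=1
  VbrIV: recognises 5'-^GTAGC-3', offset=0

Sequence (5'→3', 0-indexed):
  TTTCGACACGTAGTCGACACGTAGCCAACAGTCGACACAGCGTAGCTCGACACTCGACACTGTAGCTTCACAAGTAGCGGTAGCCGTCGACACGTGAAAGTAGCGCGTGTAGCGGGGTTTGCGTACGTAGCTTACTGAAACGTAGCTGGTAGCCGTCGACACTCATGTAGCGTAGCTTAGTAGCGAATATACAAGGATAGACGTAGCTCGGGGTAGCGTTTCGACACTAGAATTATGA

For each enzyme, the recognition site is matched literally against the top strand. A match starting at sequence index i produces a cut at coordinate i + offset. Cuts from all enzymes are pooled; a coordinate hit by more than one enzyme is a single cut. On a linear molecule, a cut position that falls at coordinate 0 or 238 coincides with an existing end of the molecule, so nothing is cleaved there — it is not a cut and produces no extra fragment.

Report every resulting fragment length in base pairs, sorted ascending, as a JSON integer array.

[3,5,6,6,6,7,7,7,8,8,8,9,9,9,10,10,11,12,12,12,15,17,18,23]

Site scan:
  GruVI TCGACAC/1: at [2, 13, 31, 46, 53, 86, 155, 220] ⇒ [3, 14, 32, 47, 54, 87, 156, 221]
  VbrIV GTAGC/0: at [20, 41, 61, 73, 79, 99, 108, 126, 141, 148, 166, 171, 179, 202, 212] ⇒ [20, 41, 61, 73, 79, 99, 108, 126, 141, 148, 166, 171, 179, 202, 212]

Pooled cuts: [3, 14, 20, 32, 41, 47, 54, 61, 73, 79, 87, 99, 108, 126, 141, 148, 156, 166, 171, 179, 202, 212, 221]

Fragment lengths:
  [0,3): 3 bp
  [3,14): 11 bp
  [14,20): 6 bp
  [20,32): 12 bp
  [32,41): 9 bp
  [41,47): 6 bp
  [47,54): 7 bp
  [54,61): 7 bp
  [61,73): 12 bp
  [73,79): 6 bp
  [79,87): 8 bp
  [87,99): 12 bp
  [99,108): 9 bp
  [108,126): 18 bp
  [126,141): 15 bp
  [141,148): 7 bp
  [148,156): 8 bp
  [156,166): 10 bp
  [166,171): 5 bp
  [171,179): 8 bp
  [179,202): 23 bp
  [202,212): 10 bp
  [212,221): 9 bp
  [221,238): 17 bp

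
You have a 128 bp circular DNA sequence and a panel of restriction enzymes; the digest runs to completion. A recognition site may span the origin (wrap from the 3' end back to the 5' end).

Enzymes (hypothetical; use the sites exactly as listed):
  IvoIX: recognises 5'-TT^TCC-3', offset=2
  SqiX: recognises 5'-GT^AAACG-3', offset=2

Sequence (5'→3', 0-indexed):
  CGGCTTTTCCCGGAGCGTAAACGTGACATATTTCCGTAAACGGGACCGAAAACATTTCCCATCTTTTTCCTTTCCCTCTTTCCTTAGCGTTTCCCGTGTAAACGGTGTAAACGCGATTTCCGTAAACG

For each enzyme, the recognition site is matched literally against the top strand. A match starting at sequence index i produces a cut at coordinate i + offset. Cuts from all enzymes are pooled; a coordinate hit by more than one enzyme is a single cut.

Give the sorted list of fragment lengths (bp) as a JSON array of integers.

Per-enzyme occurrences:
  IvoIX TTTCC/2: at [5, 30, 54, 65, 70, 78, 89, 116] ⇒ [7, 32, 56, 67, 72, 80, 91, 118]
  SqiX GTAAACG/2: at [16, 35, 97, 106, 121] ⇒ [18, 37, 99, 108, 123]

Pooled cuts: [7, 18, 32, 37, 56, 67, 72, 80, 91, 99, 108, 118, 123]

Fragments:
  7→18: 11 bp
  18→32: 14 bp
  32→37: 5 bp
  37→56: 19 bp
  56→67: 11 bp
  67→72: 5 bp
  72→80: 8 bp
  80→91: 11 bp
  91→99: 8 bp
  99→108: 9 bp
  108→118: 10 bp
  118→123: 5 bp
  123→7 (wrap): 128-123+7 = 12 bp

[5,5,5,8,8,9,10,11,11,11,12,14,19]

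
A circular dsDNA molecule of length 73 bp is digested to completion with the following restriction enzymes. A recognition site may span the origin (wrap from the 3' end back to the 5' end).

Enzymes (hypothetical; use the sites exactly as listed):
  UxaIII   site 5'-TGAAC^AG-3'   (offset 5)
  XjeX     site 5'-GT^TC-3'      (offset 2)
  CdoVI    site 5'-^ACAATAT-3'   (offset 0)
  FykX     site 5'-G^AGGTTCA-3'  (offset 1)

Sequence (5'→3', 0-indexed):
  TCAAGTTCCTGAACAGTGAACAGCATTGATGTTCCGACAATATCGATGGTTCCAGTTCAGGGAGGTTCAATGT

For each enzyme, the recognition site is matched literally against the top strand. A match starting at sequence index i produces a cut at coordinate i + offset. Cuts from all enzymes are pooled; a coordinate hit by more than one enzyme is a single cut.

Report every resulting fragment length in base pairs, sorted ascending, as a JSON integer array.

[4,4,6,6,6,7,7,8,11,14]

Site scan:
  UxaIII TGAACAG/5: at [9, 16] ⇒ [14, 21]
  XjeX GTTC/2: at [4, 30, 48, 54, 64, 71] ⇒ [0, 6, 32, 50, 56, 66]
  CdoVI ACAATAT/0: at [36] ⇒ [36]
  FykX GAGGTTCA/1: at [61] ⇒ [62]

All cut coordinates (distinct, sorted): [0, 6, 14, 21, 32, 36, 50, 56, 62, 66]

Fragments:
  0→6: 6 bp
  6→14: 8 bp
  14→21: 7 bp
  21→32: 11 bp
  32→36: 4 bp
  36→50: 14 bp
  50→56: 6 bp
  56→62: 6 bp
  62→66: 4 bp
  66→0 (wrap): 73-66+0 = 7 bp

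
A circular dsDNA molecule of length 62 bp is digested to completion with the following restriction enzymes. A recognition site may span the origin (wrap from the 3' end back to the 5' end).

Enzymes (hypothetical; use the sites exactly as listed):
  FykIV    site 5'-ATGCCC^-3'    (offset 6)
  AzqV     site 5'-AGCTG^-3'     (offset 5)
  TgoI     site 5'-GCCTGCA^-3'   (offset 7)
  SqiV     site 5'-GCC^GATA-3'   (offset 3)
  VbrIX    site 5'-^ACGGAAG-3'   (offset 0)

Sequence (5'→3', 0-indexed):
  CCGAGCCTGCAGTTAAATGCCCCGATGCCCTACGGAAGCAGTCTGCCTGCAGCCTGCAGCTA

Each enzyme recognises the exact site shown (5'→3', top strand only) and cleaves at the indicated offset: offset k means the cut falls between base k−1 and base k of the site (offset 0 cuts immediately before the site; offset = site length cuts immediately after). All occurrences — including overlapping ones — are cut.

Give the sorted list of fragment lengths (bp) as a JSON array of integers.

[1,7,8,11,15,20]

Scan for sites:
  FykIV (ATGCCC, off=6): starts [16, 24] → cuts [22, 30]
  AzqV (AGCTG, off=5): no sites
  TgoI (GCCTGCA, off=7): starts [4, 44, 51] → cuts [11, 51, 58]
  SqiV (GCCGATA, off=3): no sites
  VbrIX (ACGGAAG, off=0): starts [31] → cuts [31]

Pooled cuts: [11, 22, 30, 31, 51, 58]

Fragment lengths:
  11→22: 11 bp
  22→30: 8 bp
  30→31: 1 bp
  31→51: 20 bp
  51→58: 7 bp
  58→11 (wrap): 62-58+11 = 15 bp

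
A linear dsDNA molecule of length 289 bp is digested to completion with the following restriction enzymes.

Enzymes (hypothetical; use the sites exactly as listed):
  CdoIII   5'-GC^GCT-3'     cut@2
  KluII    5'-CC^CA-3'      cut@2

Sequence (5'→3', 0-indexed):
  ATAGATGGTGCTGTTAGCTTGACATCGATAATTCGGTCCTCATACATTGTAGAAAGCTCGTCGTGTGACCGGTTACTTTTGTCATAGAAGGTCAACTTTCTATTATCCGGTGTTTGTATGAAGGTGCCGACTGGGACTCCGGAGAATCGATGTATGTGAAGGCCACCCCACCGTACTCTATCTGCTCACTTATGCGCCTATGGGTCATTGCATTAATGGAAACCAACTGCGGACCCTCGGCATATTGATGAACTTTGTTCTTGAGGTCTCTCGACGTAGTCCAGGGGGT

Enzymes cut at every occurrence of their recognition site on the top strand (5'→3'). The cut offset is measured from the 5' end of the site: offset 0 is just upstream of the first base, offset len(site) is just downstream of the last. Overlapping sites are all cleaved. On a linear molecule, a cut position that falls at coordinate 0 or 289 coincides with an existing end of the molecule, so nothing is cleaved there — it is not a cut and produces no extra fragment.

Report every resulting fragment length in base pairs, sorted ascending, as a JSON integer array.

[121,168]

Scan for sites:
  CdoIII (GCGCT, off=2): no sites
  KluII CCCA/2: at [166] ⇒ [168]

Pooled cuts: [168]

Fragment lengths:
  [0,168): 168 bp
  [168,289): 121 bp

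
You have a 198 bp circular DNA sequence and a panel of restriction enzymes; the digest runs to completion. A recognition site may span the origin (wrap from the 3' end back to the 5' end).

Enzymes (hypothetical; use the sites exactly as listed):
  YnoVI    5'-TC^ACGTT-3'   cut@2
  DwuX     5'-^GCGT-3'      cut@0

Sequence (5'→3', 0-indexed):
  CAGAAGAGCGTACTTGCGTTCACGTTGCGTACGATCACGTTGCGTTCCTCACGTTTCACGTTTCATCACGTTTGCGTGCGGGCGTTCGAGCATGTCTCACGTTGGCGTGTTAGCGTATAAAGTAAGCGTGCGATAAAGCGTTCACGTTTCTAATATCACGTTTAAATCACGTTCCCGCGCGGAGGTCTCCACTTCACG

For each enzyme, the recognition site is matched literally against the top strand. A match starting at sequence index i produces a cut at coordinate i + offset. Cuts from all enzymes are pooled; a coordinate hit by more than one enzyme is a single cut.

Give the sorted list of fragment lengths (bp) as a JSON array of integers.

Site scan:
  YnoVI (TCACGTT, off=2): starts [19, 34, 48, 55, 65, 96, 141, 155, 166] → cuts [21, 36, 50, 57, 67, 98, 143, 157, 168]
  DwuX (GCGT, off=0): starts [7, 15, 26, 41, 73, 81, 104, 112, 125, 137] → cuts [7, 15, 26, 41, 73, 81, 104, 112, 125, 137]

All cut coordinates (distinct, sorted): [7, 15, 21, 26, 36, 41, 50, 57, 67, 73, 81, 98, 104, 112, 125, 137, 143, 157, 168]

Fragments:
  7→15: 8 bp
  15→21: 6 bp
  21→26: 5 bp
  26→36: 10 bp
  36→41: 5 bp
  41→50: 9 bp
  50→57: 7 bp
  57→67: 10 bp
  67→73: 6 bp
  73→81: 8 bp
  81→98: 17 bp
  98→104: 6 bp
  104→112: 8 bp
  112→125: 13 bp
  125→137: 12 bp
  137→143: 6 bp
  143→157: 14 bp
  157→168: 11 bp
  168→7 (wrap): 198-168+7 = 37 bp

[5,5,6,6,6,6,7,8,8,8,9,10,10,11,12,13,14,17,37]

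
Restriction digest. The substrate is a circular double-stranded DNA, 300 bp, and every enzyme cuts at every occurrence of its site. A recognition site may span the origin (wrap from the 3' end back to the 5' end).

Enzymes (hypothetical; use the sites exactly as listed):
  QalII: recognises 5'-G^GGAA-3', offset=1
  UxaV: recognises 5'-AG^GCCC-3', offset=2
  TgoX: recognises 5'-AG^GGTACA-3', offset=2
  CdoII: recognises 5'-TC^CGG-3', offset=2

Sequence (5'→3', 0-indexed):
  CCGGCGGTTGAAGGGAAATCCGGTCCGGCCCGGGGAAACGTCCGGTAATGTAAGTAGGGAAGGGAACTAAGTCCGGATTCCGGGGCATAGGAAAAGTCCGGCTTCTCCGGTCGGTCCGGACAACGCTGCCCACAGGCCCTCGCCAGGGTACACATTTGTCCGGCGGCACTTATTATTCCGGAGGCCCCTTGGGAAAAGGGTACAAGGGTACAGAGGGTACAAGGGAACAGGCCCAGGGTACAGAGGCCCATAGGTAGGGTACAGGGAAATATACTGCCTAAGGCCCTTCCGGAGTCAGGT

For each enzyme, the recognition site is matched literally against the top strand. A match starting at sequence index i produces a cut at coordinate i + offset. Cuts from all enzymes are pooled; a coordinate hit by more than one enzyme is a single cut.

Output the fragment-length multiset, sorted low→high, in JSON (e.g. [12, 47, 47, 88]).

Per-enzyme occurrences:
  QalII (GGGAA, off=1): starts [12, 32, 56, 61, 190, 222, 263] → cuts [13, 33, 57, 62, 191, 223, 264]
  UxaV (AGGCCC, off=2): starts [133, 181, 228, 243, 280] → cuts [135, 183, 230, 245, 282]
  TgoX (AGGGTACA, off=2): starts [144, 196, 204, 213, 234, 255] → cuts [146, 198, 206, 215, 236, 257]
  CdoII (TCCGG, off=2): starts [18, 23, 40, 71, 78, 96, 105, 114, 158, 176, 287, 299] → cuts [1, 20, 25, 42, 73, 80, 98, 107, 116, 160, 178, 289]

All cut coordinates (distinct, sorted): [1, 13, 20, 25, 33, 42, 57, 62, 73, 80, 98, 107, 116, 135, 146, 160, 178, 183, 191, 198, 206, 215, 223, 230, 236, 245, 257, 264, 282, 289]

Fragments:
  1→13: 12 bp
  13→20: 7 bp
  20→25: 5 bp
  25→33: 8 bp
  33→42: 9 bp
  42→57: 15 bp
  57→62: 5 bp
  62→73: 11 bp
  73→80: 7 bp
  80→98: 18 bp
  98→107: 9 bp
  107→116: 9 bp
  116→135: 19 bp
  135→146: 11 bp
  146→160: 14 bp
  160→178: 18 bp
  178→183: 5 bp
  183→191: 8 bp
  191→198: 7 bp
  198→206: 8 bp
  206→215: 9 bp
  215→223: 8 bp
  223→230: 7 bp
  230→236: 6 bp
  236→245: 9 bp
  245→257: 12 bp
  257→264: 7 bp
  264→282: 18 bp
  282→289: 7 bp
  289→1 (wrap): 300-289+1 = 12 bp

[5,5,5,6,7,7,7,7,7,7,8,8,8,8,9,9,9,9,9,11,11,12,12,12,14,15,18,18,18,19]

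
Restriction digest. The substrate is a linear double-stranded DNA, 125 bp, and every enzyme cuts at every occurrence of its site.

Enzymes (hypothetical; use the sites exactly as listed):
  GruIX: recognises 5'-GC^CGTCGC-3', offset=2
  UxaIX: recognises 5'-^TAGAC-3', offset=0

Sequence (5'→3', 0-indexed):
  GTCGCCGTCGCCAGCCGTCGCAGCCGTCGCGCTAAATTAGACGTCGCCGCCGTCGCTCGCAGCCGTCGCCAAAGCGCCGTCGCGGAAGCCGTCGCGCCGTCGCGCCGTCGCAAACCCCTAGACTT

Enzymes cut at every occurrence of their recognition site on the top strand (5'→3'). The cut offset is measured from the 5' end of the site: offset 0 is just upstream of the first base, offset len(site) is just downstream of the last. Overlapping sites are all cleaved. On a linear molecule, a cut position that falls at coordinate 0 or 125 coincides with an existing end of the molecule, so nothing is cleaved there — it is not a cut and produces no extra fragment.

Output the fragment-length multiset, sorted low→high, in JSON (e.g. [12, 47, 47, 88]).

[5,7,8,8,9,10,12,13,13,13,13,14]

Scan for sites:
  GruIX GCCGTCGC/2: at [3, 13, 22, 48, 61, 75, 87, 95, 103] ⇒ [5, 15, 24, 50, 63, 77, 89, 97, 105]
  UxaIX TAGAC/0: at [37, 118] ⇒ [37, 118]

Pooled cuts: [5, 15, 24, 37, 50, 63, 77, 89, 97, 105, 118]

Fragments:
  [0,5): 5 bp
  [5,15): 10 bp
  [15,24): 9 bp
  [24,37): 13 bp
  [37,50): 13 bp
  [50,63): 13 bp
  [63,77): 14 bp
  [77,89): 12 bp
  [89,97): 8 bp
  [97,105): 8 bp
  [105,118): 13 bp
  [118,125): 7 bp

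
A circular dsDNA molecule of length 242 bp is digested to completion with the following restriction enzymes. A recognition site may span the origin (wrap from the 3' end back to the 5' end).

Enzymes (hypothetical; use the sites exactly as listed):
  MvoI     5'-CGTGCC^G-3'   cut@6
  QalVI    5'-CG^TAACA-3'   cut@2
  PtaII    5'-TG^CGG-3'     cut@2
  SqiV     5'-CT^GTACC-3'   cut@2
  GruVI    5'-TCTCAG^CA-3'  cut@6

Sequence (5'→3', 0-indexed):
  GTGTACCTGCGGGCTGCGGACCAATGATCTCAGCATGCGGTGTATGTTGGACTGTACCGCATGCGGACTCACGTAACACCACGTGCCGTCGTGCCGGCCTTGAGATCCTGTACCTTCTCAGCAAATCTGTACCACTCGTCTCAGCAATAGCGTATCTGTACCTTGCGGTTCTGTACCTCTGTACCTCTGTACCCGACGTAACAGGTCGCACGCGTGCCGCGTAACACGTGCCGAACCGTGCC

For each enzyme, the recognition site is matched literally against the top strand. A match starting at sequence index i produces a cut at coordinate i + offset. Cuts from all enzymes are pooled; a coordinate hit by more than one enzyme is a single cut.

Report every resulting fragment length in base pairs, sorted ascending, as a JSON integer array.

[3,4,7,7,7,8,8,8,8,9,10,10,10,10,11,12,13,14,14,16,16,17,20]

Per-enzyme occurrences:
  MvoI CGTGCCG/6: at [81, 89, 212, 226, 236] ⇒ [0, 87, 95, 218, 232]
  QalVI CGTAACA/2: at [71, 196, 219] ⇒ [73, 198, 221]
  PtaII TGCGG/2: at [7, 14, 35, 61, 163] ⇒ [9, 16, 37, 63, 165]
  SqiV CTGTACC/2: at [51, 107, 126, 155, 170, 178, 186] ⇒ [53, 109, 128, 157, 172, 180, 188]
  GruVI TCTCAGCA/6: at [27, 115, 138] ⇒ [33, 121, 144]

Pooled cuts: [0, 9, 16, 33, 37, 53, 63, 73, 87, 95, 109, 121, 128, 144, 157, 165, 172, 180, 188, 198, 218, 221, 232]

Fragments:
  0→9: 9 bp
  9→16: 7 bp
  16→33: 17 bp
  33→37: 4 bp
  37→53: 16 bp
  53→63: 10 bp
  63→73: 10 bp
  73→87: 14 bp
  87→95: 8 bp
  95→109: 14 bp
  109→121: 12 bp
  121→128: 7 bp
  128→144: 16 bp
  144→157: 13 bp
  157→165: 8 bp
  165→172: 7 bp
  172→180: 8 bp
  180→188: 8 bp
  188→198: 10 bp
  198→218: 20 bp
  218→221: 3 bp
  221→232: 11 bp
  232→0 (wrap): 242-232+0 = 10 bp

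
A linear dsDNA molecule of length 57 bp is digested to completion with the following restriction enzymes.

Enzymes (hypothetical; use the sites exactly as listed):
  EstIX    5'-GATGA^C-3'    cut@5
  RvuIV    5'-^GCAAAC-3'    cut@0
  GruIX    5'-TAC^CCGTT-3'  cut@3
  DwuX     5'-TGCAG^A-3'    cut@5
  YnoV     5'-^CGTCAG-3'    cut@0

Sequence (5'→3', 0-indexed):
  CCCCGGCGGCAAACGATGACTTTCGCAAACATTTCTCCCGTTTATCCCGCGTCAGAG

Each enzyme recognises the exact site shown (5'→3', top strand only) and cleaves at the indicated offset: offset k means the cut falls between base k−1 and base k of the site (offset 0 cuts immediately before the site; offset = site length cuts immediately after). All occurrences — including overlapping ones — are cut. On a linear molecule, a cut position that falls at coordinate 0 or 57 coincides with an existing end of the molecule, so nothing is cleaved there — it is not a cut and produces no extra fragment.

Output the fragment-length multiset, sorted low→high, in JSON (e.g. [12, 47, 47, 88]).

[5,8,8,11,25]

Per-enzyme occurrences:
  EstIX (GATGAC, off=5): starts [14] → cuts [19]
  RvuIV (GCAAAC, off=0): starts [8, 24] → cuts [8, 24]
  GruIX (TACCCGTT, off=3): no sites
  DwuX (TGCAGA, off=5): no sites
  YnoV (CGTCAG, off=0): starts [49] → cuts [49]

Pooled cuts: [8, 19, 24, 49]

Fragments:
  [0,8): 8 bp
  [8,19): 11 bp
  [19,24): 5 bp
  [24,49): 25 bp
  [49,57): 8 bp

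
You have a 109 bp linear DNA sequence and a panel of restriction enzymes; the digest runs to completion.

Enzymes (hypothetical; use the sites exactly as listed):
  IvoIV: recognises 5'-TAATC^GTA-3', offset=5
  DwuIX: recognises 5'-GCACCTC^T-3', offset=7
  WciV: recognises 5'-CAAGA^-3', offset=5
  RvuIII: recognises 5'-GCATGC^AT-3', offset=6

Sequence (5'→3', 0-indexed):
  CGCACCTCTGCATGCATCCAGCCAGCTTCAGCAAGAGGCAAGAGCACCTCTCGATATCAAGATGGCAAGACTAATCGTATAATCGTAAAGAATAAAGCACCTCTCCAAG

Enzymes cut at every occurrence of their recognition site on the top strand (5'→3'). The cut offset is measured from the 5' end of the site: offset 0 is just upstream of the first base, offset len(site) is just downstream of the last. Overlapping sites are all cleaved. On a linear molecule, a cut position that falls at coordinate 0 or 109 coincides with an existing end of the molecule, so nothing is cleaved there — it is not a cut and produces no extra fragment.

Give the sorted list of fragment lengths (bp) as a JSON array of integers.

Per-enzyme occurrences:
  IvoIV (TAATCGTA, off=5): starts [71, 79] → cuts [76, 84]
  DwuIX (GCACCTCT, off=7): starts [1, 43, 96] → cuts [8, 50, 103]
  WciV (CAAGA, off=5): starts [31, 38, 57, 65] → cuts [36, 43, 62, 70]
  RvuIII (GCATGCAT, off=6): starts [9] → cuts [15]

Pooled cuts: [8, 15, 36, 43, 50, 62, 70, 76, 84, 103]

Fragment lengths:
  [0,8): 8 bp
  [8,15): 7 bp
  [15,36): 21 bp
  [36,43): 7 bp
  [43,50): 7 bp
  [50,62): 12 bp
  [62,70): 8 bp
  [70,76): 6 bp
  [76,84): 8 bp
  [84,103): 19 bp
  [103,109): 6 bp

[6,6,7,7,7,8,8,8,12,19,21]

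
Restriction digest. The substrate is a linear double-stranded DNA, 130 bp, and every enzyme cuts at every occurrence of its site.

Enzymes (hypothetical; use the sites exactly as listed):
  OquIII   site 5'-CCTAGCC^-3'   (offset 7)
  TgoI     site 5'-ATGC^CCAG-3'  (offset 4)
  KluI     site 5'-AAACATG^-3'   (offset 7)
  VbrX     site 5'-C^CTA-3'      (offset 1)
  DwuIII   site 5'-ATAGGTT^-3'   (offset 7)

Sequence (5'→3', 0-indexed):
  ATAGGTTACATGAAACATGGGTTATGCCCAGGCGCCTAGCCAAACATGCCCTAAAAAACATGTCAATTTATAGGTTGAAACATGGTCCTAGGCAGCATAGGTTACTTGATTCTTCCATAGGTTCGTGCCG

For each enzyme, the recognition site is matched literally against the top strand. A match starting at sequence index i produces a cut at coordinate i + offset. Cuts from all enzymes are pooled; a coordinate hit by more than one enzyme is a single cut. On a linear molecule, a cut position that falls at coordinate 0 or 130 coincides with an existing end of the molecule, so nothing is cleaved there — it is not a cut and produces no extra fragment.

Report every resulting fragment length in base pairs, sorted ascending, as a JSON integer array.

Scan for sites:
  OquIII (CCTAGCC, off=7): starts [34] → cuts [41]
  TgoI (ATGCCCAG, off=4): starts [23] → cuts [27]
  KluI (AAACATG, off=7): starts [12, 41, 55, 77] → cuts [19, 48, 62, 84]
  VbrX (CCTA, off=1): starts [34, 49, 86] → cuts [35, 50, 87]
  DwuIII (ATAGGTT, off=7): starts [0, 69, 96, 116] → cuts [7, 76, 103, 123]

All cut coordinates (distinct, sorted): [7, 19, 27, 35, 41, 48, 50, 62, 76, 84, 87, 103, 123]

Fragment lengths:
  [0,7): 7 bp
  [7,19): 12 bp
  [19,27): 8 bp
  [27,35): 8 bp
  [35,41): 6 bp
  [41,48): 7 bp
  [48,50): 2 bp
  [50,62): 12 bp
  [62,76): 14 bp
  [76,84): 8 bp
  [84,87): 3 bp
  [87,103): 16 bp
  [103,123): 20 bp
  [123,130): 7 bp

[2,3,6,7,7,7,8,8,8,12,12,14,16,20]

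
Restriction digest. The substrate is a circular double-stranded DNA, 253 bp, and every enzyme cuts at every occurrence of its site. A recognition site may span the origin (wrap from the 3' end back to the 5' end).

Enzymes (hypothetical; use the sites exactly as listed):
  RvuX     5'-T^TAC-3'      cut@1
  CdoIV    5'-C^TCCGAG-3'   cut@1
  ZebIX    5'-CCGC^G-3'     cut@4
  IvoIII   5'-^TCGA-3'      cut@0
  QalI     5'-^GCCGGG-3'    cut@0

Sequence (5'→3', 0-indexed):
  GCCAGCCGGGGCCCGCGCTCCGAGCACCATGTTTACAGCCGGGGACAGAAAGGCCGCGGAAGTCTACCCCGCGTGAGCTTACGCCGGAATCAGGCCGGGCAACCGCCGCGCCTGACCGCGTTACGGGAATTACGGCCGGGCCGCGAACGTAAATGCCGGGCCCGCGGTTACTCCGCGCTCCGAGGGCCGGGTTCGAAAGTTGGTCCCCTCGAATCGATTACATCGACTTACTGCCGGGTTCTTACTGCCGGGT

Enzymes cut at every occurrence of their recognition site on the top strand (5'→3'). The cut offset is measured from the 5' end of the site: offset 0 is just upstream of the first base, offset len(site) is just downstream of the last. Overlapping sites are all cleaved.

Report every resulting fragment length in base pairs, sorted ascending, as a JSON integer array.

Scan for sites:
  RvuX (TTAC, off=1): starts [32, 78, 120, 129, 167, 217, 227, 241] → cuts [33, 79, 121, 130, 168, 218, 228, 242]
  CdoIV (CTCCGAG, off=1): starts [17, 177] → cuts [18, 178]
  ZebIX (CCGCG, off=4): starts [12, 53, 68, 105, 115, 140, 161, 172] → cuts [16, 57, 72, 109, 119, 144, 165, 176]
  IvoIII (TCGA, off=0): starts [192, 208, 213, 222] → cuts [192, 208, 213, 222]
  QalI (GCCGGG, off=0): starts [4, 37, 93, 134, 154, 185, 232, 246] → cuts [4, 37, 93, 134, 154, 185, 232, 246]

Pooled cuts: [4, 16, 18, 33, 37, 57, 72, 79, 93, 109, 119, 121, 130, 134, 144, 154, 165, 168, 176, 178, 185, 192, 208, 213, 218, 222, 228, 232, 242, 246]

Fragments:
  4→16: 12 bp
  16→18: 2 bp
  18→33: 15 bp
  33→37: 4 bp
  37→57: 20 bp
  57→72: 15 bp
  72→79: 7 bp
  79→93: 14 bp
  93→109: 16 bp
  109→119: 10 bp
  119→121: 2 bp
  121→130: 9 bp
  130→134: 4 bp
  134→144: 10 bp
  144→154: 10 bp
  154→165: 11 bp
  165→168: 3 bp
  168→176: 8 bp
  176→178: 2 bp
  178→185: 7 bp
  185→192: 7 bp
  192→208: 16 bp
  208→213: 5 bp
  213→218: 5 bp
  218→222: 4 bp
  222→228: 6 bp
  228→232: 4 bp
  232→242: 10 bp
  242→246: 4 bp
  246→4 (wrap): 253-246+4 = 11 bp

[2,2,2,3,4,4,4,4,4,5,5,6,7,7,7,8,9,10,10,10,10,11,11,12,14,15,15,16,16,20]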